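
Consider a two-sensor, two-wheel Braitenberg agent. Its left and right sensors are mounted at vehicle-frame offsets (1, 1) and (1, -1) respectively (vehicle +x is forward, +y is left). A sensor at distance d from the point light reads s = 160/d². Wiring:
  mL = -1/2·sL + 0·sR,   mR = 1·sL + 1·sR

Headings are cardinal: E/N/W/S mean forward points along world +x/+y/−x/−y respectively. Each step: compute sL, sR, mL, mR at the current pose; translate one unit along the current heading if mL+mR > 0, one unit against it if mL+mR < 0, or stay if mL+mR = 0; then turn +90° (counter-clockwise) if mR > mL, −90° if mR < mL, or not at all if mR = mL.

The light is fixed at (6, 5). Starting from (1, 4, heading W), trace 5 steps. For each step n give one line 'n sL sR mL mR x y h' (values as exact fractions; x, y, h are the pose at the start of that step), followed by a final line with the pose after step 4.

0 4 40/9 -2 76/9 1 4 W
1 160/29 160/53 -80/29 13120/1537 0 4 S
2 80/13 80/17 -40/13 2400/221 0 3 E
3 160/37 160/17 -80/37 8640/629 1 3 N
4 4 40/9 -2 76/9 1 4 W
final 0 4 S

n=0: pose=(1,4,W); sL=4, sR=40/9; mL=-2, mR=76/9; mL+mR=58/9 → advance +1; mR−mL=94/9 → turn +1·90°
n=1: pose=(0,4,S); sL=160/29, sR=160/53; mL=-80/29, mR=13120/1537; mL+mR=8880/1537 → advance +1; mR−mL=17360/1537 → turn +1·90°
n=2: pose=(0,3,E); sL=80/13, sR=80/17; mL=-40/13, mR=2400/221; mL+mR=1720/221 → advance +1; mR−mL=3080/221 → turn +1·90°
n=3: pose=(1,3,N); sL=160/37, sR=160/17; mL=-80/37, mR=8640/629; mL+mR=7280/629 → advance +1; mR−mL=10000/629 → turn +1·90°
n=4: pose=(1,4,W); sL=4, sR=40/9; mL=-2, mR=76/9; mL+mR=58/9 → advance +1; mR−mL=94/9 → turn +1·90°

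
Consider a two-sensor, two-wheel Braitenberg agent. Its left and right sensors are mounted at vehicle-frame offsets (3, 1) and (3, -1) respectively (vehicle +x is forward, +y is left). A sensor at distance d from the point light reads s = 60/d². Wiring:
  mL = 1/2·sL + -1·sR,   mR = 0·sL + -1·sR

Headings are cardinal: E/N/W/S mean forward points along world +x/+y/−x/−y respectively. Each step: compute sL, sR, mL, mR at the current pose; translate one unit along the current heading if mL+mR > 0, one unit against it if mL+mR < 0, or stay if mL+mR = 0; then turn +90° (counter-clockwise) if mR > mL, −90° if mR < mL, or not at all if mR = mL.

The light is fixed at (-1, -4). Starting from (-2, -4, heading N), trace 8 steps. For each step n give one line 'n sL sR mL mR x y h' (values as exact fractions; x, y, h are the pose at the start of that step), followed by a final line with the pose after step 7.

n=0: pose=(-2,-4,N); sL=60/13, sR=20/3; mL=-170/39, mR=-20/3; mL+mR=-430/39 → advance -1; mR−mL=-30/13 → turn -1·90°
n=1: pose=(-2,-5,E); sL=15, sR=15/2; mL=0, mR=-15/2; mL+mR=-15/2 → advance -1; mR−mL=-15/2 → turn -1·90°
n=2: pose=(-3,-5,S); sL=60/17, sR=12/5; mL=-54/85, mR=-12/5; mL+mR=-258/85 → advance -1; mR−mL=-30/17 → turn -1·90°
n=3: pose=(-3,-4,W); sL=30/13, sR=30/13; mL=-15/13, mR=-30/13; mL+mR=-45/13 → advance -1; mR−mL=-15/13 → turn -1·90°
n=4: pose=(-2,-4,N); sL=60/13, sR=20/3; mL=-170/39, mR=-20/3; mL+mR=-430/39 → advance -1; mR−mL=-30/13 → turn -1·90°
n=5: pose=(-2,-5,E); sL=15, sR=15/2; mL=0, mR=-15/2; mL+mR=-15/2 → advance -1; mR−mL=-15/2 → turn -1·90°
n=6: pose=(-3,-5,S); sL=60/17, sR=12/5; mL=-54/85, mR=-12/5; mL+mR=-258/85 → advance -1; mR−mL=-30/17 → turn -1·90°
n=7: pose=(-3,-4,W); sL=30/13, sR=30/13; mL=-15/13, mR=-30/13; mL+mR=-45/13 → advance -1; mR−mL=-15/13 → turn -1·90°

0 60/13 20/3 -170/39 -20/3 -2 -4 N
1 15 15/2 0 -15/2 -2 -5 E
2 60/17 12/5 -54/85 -12/5 -3 -5 S
3 30/13 30/13 -15/13 -30/13 -3 -4 W
4 60/13 20/3 -170/39 -20/3 -2 -4 N
5 15 15/2 0 -15/2 -2 -5 E
6 60/17 12/5 -54/85 -12/5 -3 -5 S
7 30/13 30/13 -15/13 -30/13 -3 -4 W
final -2 -4 N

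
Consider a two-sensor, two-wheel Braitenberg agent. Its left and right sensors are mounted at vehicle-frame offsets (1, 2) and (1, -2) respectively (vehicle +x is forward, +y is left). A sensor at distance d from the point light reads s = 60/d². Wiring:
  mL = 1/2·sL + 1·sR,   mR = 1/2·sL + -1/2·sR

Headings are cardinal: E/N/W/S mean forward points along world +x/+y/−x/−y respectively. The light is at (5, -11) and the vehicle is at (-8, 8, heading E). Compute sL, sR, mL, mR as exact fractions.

left sensor world pos  = (-7, 10); dL² = 585
right sensor world pos = (-7, 6); dR² = 433
sL = 60/585 = 4/39
sR = 60/433 = 60/433
mL = 1/2·sL + 1·sR = 3206/16887
mR = 1/2·sL + -1/2·sR = -304/16887

4/39 60/433 3206/16887 -304/16887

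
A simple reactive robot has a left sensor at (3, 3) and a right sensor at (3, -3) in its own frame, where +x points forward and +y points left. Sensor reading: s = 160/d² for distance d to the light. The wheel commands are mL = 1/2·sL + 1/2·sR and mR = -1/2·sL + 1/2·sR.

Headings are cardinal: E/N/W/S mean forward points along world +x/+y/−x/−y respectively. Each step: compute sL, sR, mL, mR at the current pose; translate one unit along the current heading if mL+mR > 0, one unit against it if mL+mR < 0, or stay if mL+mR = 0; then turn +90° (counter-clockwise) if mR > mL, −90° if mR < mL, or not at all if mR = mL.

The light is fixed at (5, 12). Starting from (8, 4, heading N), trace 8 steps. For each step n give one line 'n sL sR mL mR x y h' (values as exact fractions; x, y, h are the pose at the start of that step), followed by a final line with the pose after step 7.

0 32/5 160/61 1376/305 -576/305 8 4 N
1 40/13 20/17 470/221 -210/221 8 5 E
2 160/149 160/101 20000/15049 3840/15049 9 5 S
3 80/61 80/13 2960/793 1920/793 9 4 W
4 32/5 160/61 1376/305 -576/305 8 4 N
5 40/13 20/17 470/221 -210/221 8 5 E
6 160/149 160/101 20000/15049 3840/15049 9 5 S
7 80/61 80/13 2960/793 1920/793 9 4 W
final 8 4 N

n=0: pose=(8,4,N); sL=32/5, sR=160/61; mL=1376/305, mR=-576/305; mL+mR=160/61 → advance +1; mR−mL=-32/5 → turn -1·90°
n=1: pose=(8,5,E); sL=40/13, sR=20/17; mL=470/221, mR=-210/221; mL+mR=20/17 → advance +1; mR−mL=-40/13 → turn -1·90°
n=2: pose=(9,5,S); sL=160/149, sR=160/101; mL=20000/15049, mR=3840/15049; mL+mR=160/101 → advance +1; mR−mL=-160/149 → turn -1·90°
n=3: pose=(9,4,W); sL=80/61, sR=80/13; mL=2960/793, mR=1920/793; mL+mR=80/13 → advance +1; mR−mL=-80/61 → turn -1·90°
n=4: pose=(8,4,N); sL=32/5, sR=160/61; mL=1376/305, mR=-576/305; mL+mR=160/61 → advance +1; mR−mL=-32/5 → turn -1·90°
n=5: pose=(8,5,E); sL=40/13, sR=20/17; mL=470/221, mR=-210/221; mL+mR=20/17 → advance +1; mR−mL=-40/13 → turn -1·90°
n=6: pose=(9,5,S); sL=160/149, sR=160/101; mL=20000/15049, mR=3840/15049; mL+mR=160/101 → advance +1; mR−mL=-160/149 → turn -1·90°
n=7: pose=(9,4,W); sL=80/61, sR=80/13; mL=2960/793, mR=1920/793; mL+mR=80/13 → advance +1; mR−mL=-80/61 → turn -1·90°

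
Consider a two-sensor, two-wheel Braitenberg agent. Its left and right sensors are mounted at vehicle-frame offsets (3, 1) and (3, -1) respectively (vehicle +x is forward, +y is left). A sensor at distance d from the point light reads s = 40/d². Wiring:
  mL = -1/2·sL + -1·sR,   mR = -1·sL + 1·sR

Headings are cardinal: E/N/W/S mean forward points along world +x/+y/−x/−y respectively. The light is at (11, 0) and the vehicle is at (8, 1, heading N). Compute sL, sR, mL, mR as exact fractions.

5/4 2 -21/8 3/4

left sensor world pos  = (7, 4); dL² = 32
right sensor world pos = (9, 4); dR² = 20
sL = 40/32 = 5/4
sR = 40/20 = 2
mL = -1/2·sL + -1·sR = -21/8
mR = -1·sL + 1·sR = 3/4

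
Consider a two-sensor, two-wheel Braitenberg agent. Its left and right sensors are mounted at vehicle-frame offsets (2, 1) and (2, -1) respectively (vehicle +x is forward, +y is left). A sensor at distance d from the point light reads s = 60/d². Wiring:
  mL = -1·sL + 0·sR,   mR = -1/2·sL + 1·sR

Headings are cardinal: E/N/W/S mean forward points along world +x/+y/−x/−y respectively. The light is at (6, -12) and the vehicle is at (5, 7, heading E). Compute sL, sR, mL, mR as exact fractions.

60/401 12/65 -60/401 2862/26065

left sensor world pos  = (7, 8); dL² = 401
right sensor world pos = (7, 6); dR² = 325
sL = 60/401 = 60/401
sR = 60/325 = 12/65
mL = -1·sL + 0·sR = -60/401
mR = -1/2·sL + 1·sR = 2862/26065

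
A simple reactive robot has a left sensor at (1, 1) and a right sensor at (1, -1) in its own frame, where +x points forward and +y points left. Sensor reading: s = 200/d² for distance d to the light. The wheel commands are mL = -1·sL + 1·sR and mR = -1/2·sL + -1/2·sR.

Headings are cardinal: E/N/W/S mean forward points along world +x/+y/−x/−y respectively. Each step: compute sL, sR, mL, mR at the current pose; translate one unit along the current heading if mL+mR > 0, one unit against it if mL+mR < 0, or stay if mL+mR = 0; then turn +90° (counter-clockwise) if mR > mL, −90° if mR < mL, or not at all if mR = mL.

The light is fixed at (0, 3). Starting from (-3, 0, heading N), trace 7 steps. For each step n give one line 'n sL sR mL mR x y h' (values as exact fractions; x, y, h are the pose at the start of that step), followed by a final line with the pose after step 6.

0 10 25 15 -35/2 -3 0 N
1 200/13 200/29 -3200/377 -4200/377 -3 -1 E
2 100/17 4 -32/17 -84/17 -4 -1 S
3 200/41 200/29 2400/1189 -7000/1189 -4 0 W
4 10 25 15 -35/2 -3 0 N
5 200/13 200/29 -3200/377 -4200/377 -3 -1 E
6 100/17 4 -32/17 -84/17 -4 -1 S
final -4 0 W

n=0: pose=(-3,0,N); sL=10, sR=25; mL=15, mR=-35/2; mL+mR=-5/2 → advance -1; mR−mL=-65/2 → turn -1·90°
n=1: pose=(-3,-1,E); sL=200/13, sR=200/29; mL=-3200/377, mR=-4200/377; mL+mR=-7400/377 → advance -1; mR−mL=-1000/377 → turn -1·90°
n=2: pose=(-4,-1,S); sL=100/17, sR=4; mL=-32/17, mR=-84/17; mL+mR=-116/17 → advance -1; mR−mL=-52/17 → turn -1·90°
n=3: pose=(-4,0,W); sL=200/41, sR=200/29; mL=2400/1189, mR=-7000/1189; mL+mR=-4600/1189 → advance -1; mR−mL=-9400/1189 → turn -1·90°
n=4: pose=(-3,0,N); sL=10, sR=25; mL=15, mR=-35/2; mL+mR=-5/2 → advance -1; mR−mL=-65/2 → turn -1·90°
n=5: pose=(-3,-1,E); sL=200/13, sR=200/29; mL=-3200/377, mR=-4200/377; mL+mR=-7400/377 → advance -1; mR−mL=-1000/377 → turn -1·90°
n=6: pose=(-4,-1,S); sL=100/17, sR=4; mL=-32/17, mR=-84/17; mL+mR=-116/17 → advance -1; mR−mL=-52/17 → turn -1·90°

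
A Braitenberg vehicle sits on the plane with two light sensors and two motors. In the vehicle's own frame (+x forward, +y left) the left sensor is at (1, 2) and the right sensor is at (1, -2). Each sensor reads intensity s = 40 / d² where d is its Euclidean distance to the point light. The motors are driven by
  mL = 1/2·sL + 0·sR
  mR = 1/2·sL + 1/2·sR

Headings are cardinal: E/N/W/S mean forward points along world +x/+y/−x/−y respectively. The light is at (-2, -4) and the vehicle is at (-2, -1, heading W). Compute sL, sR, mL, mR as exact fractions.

left sensor world pos  = (-3, -3); dL² = 2
right sensor world pos = (-3, 1); dR² = 26
sL = 40/2 = 20
sR = 40/26 = 20/13
mL = 1/2·sL + 0·sR = 10
mR = 1/2·sL + 1/2·sR = 140/13

20 20/13 10 140/13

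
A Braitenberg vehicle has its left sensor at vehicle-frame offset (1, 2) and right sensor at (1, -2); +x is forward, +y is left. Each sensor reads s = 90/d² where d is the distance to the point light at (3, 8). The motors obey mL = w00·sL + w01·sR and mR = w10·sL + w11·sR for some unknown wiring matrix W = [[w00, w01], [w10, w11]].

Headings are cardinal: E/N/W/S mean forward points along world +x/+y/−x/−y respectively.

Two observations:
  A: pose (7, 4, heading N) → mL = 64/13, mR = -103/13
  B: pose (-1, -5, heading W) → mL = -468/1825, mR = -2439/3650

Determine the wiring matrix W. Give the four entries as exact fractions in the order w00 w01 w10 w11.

1 -1 -1 -1/2

obs A: pose=(7,4,N) → sL=90/13, sR=2, mL=64/13, mR=-103/13
obs B: pose=(-1,-5,W) → sL=9/25, sR=45/73, mL=-468/1825, mR=-2439/3650
sensor matrix S = [[90/13, 2], [9/25, 45/73]]; det S = 84168/23725
solve [mL_A; mL_B] = S·[w00; w01] and [mR_A; mR_B] = S·[w10; w11]:
  w00 = 1, w01 = -1, w10 = -1, w11 = -1/2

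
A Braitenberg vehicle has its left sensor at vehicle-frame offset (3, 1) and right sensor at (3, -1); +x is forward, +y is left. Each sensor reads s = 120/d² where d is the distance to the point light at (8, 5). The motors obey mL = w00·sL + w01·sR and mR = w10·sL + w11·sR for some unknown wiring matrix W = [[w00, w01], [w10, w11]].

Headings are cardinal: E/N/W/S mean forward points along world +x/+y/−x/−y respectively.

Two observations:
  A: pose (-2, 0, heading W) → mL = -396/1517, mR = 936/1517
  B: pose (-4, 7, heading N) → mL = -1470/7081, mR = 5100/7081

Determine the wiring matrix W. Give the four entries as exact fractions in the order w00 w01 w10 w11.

obs A: pose=(-2,0,W) → sL=24/41, sR=24/37, mL=-396/1517, mR=936/1517
obs B: pose=(-4,7,N) → sL=60/97, sR=60/73, mL=-1470/7081, mR=5100/7081
sensor matrix S = [[24/41, 24/37], [60/97, 60/73]]; det S = 858240/10741877
solve [mL_A; mL_B] = S·[w00; w01] and [mR_A; mR_B] = S·[w10; w11]:
  w00 = -1, w01 = 1/2, w10 = 1/2, w11 = 1/2

-1 1/2 1/2 1/2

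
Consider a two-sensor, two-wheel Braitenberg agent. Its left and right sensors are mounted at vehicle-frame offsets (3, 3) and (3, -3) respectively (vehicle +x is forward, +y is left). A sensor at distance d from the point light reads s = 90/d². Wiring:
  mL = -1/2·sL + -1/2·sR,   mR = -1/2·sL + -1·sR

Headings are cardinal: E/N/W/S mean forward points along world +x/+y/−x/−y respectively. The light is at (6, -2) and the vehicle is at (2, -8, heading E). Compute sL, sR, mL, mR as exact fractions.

left sensor world pos  = (5, -5); dL² = 10
right sensor world pos = (5, -11); dR² = 82
sL = 90/10 = 9
sR = 90/82 = 45/41
mL = -1/2·sL + -1/2·sR = -207/41
mR = -1/2·sL + -1·sR = -459/82

9 45/41 -207/41 -459/82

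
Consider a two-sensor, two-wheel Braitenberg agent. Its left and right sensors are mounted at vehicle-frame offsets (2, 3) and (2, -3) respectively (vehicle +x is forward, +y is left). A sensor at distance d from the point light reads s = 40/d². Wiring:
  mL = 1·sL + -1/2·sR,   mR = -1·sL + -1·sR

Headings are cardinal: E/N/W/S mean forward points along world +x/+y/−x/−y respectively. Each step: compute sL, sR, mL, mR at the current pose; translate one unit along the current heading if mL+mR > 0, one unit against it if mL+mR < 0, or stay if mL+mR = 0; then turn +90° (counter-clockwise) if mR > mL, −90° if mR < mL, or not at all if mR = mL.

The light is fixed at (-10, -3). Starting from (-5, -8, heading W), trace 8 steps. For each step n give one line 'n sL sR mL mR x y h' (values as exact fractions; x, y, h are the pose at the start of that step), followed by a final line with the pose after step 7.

0 40/73 40/13 -940/949 -3440/949 -5 -8 W
1 20/9 4/9 2 -8/3 -4 -8 N
2 40/73 8/29 868/2117 -1744/2117 -4 -9 E
3 5/16 10/17 5/272 -245/272 -5 -9 S
4 40/73 40/13 -940/949 -3440/949 -5 -8 W
5 20/9 4/9 2 -8/3 -4 -8 N
6 40/73 8/29 868/2117 -1744/2117 -4 -9 E
7 5/16 10/17 5/272 -245/272 -5 -9 S
final -5 -8 W

n=0: pose=(-5,-8,W); sL=40/73, sR=40/13; mL=-940/949, mR=-3440/949; mL+mR=-60/13 → advance -1; mR−mL=-2500/949 → turn -1·90°
n=1: pose=(-4,-8,N); sL=20/9, sR=4/9; mL=2, mR=-8/3; mL+mR=-2/3 → advance -1; mR−mL=-14/3 → turn -1·90°
n=2: pose=(-4,-9,E); sL=40/73, sR=8/29; mL=868/2117, mR=-1744/2117; mL+mR=-12/29 → advance -1; mR−mL=-2612/2117 → turn -1·90°
n=3: pose=(-5,-9,S); sL=5/16, sR=10/17; mL=5/272, mR=-245/272; mL+mR=-15/17 → advance -1; mR−mL=-125/136 → turn -1·90°
n=4: pose=(-5,-8,W); sL=40/73, sR=40/13; mL=-940/949, mR=-3440/949; mL+mR=-60/13 → advance -1; mR−mL=-2500/949 → turn -1·90°
n=5: pose=(-4,-8,N); sL=20/9, sR=4/9; mL=2, mR=-8/3; mL+mR=-2/3 → advance -1; mR−mL=-14/3 → turn -1·90°
n=6: pose=(-4,-9,E); sL=40/73, sR=8/29; mL=868/2117, mR=-1744/2117; mL+mR=-12/29 → advance -1; mR−mL=-2612/2117 → turn -1·90°
n=7: pose=(-5,-9,S); sL=5/16, sR=10/17; mL=5/272, mR=-245/272; mL+mR=-15/17 → advance -1; mR−mL=-125/136 → turn -1·90°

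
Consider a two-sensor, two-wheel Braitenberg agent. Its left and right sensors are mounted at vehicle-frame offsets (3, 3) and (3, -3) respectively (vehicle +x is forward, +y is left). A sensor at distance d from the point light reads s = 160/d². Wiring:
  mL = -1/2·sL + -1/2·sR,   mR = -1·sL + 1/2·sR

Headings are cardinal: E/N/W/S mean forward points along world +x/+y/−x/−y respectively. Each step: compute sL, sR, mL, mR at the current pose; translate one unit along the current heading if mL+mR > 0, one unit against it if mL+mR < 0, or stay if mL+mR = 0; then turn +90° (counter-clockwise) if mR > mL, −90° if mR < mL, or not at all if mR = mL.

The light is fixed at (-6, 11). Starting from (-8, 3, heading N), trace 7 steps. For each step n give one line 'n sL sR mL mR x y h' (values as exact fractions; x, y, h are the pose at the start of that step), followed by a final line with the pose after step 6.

n=0: pose=(-8,3,N); sL=16/5, sR=80/13; mL=-304/65, mR=-8/65; mL+mR=-24/5 → advance -1; mR−mL=296/65 → turn +1·90°
n=1: pose=(-8,2,W); sL=160/169, sR=160/61; mL=-18400/10309, mR=3760/10309; mL+mR=-240/169 → advance -1; mR−mL=22160/10309 → turn +1·90°
n=2: pose=(-7,2,S); sL=40/37, sR=1; mL=-77/74, mR=-43/74; mL+mR=-60/37 → advance -1; mR−mL=17/37 → turn +1·90°
n=3: pose=(-7,3,E); sL=160/29, sR=32/25; mL=-2464/725, mR=-3536/725; mL+mR=-240/29 → advance -1; mR−mL=-1072/725 → turn -1·90°
n=4: pose=(-8,3,S); sL=80/61, sR=80/73; mL=-5360/4453, mR=-3400/4453; mL+mR=-120/61 → advance -1; mR−mL=1960/4453 → turn +1·90°
n=5: pose=(-8,4,E); sL=160/17, sR=160/101; mL=-9440/1717, mR=-14800/1717; mL+mR=-240/17 → advance -1; mR−mL=-5360/1717 → turn -1·90°
n=6: pose=(-9,4,S); sL=8/5, sR=20/17; mL=-118/85, mR=-86/85; mL+mR=-12/5 → advance -1; mR−mL=32/85 → turn +1·90°

0 16/5 80/13 -304/65 -8/65 -8 3 N
1 160/169 160/61 -18400/10309 3760/10309 -8 2 W
2 40/37 1 -77/74 -43/74 -7 2 S
3 160/29 32/25 -2464/725 -3536/725 -7 3 E
4 80/61 80/73 -5360/4453 -3400/4453 -8 3 S
5 160/17 160/101 -9440/1717 -14800/1717 -8 4 E
6 8/5 20/17 -118/85 -86/85 -9 4 S
final -9 5 E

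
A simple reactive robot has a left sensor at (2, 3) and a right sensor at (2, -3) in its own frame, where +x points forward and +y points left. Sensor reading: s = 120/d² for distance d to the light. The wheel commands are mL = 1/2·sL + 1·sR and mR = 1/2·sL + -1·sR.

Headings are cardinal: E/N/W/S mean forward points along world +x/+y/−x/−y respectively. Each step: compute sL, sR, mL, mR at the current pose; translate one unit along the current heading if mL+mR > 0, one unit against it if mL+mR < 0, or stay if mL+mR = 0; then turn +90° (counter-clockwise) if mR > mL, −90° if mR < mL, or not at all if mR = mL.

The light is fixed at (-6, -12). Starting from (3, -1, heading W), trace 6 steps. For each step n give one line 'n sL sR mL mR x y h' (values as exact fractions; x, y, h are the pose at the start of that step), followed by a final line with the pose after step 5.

n=0: pose=(3,-1,W); sL=120/113, sR=24/49; mL=5652/5537, mR=228/5537; mL+mR=120/113 → advance +1; mR−mL=-48/49 → turn -1·90°
n=1: pose=(2,-1,N); sL=60/97, sR=12/29; mL=2034/2813, mR=-294/2813; mL+mR=60/97 → advance +1; mR−mL=-24/29 → turn -1·90°
n=2: pose=(2,0,E); sL=24/65, sR=120/181; mL=9972/11765, mR=-5628/11765; mL+mR=24/65 → advance +1; mR−mL=-240/181 → turn -1·90°
n=3: pose=(3,0,S); sL=30/61, sR=15/17; mL=1170/1037, mR=-660/1037; mL+mR=30/61 → advance +1; mR−mL=-30/17 → turn -1·90°
n=4: pose=(3,-1,W); sL=120/113, sR=24/49; mL=5652/5537, mR=228/5537; mL+mR=120/113 → advance +1; mR−mL=-48/49 → turn -1·90°
n=5: pose=(2,-1,N); sL=60/97, sR=12/29; mL=2034/2813, mR=-294/2813; mL+mR=60/97 → advance +1; mR−mL=-24/29 → turn -1·90°

0 120/113 24/49 5652/5537 228/5537 3 -1 W
1 60/97 12/29 2034/2813 -294/2813 2 -1 N
2 24/65 120/181 9972/11765 -5628/11765 2 0 E
3 30/61 15/17 1170/1037 -660/1037 3 0 S
4 120/113 24/49 5652/5537 228/5537 3 -1 W
5 60/97 12/29 2034/2813 -294/2813 2 -1 N
final 2 0 E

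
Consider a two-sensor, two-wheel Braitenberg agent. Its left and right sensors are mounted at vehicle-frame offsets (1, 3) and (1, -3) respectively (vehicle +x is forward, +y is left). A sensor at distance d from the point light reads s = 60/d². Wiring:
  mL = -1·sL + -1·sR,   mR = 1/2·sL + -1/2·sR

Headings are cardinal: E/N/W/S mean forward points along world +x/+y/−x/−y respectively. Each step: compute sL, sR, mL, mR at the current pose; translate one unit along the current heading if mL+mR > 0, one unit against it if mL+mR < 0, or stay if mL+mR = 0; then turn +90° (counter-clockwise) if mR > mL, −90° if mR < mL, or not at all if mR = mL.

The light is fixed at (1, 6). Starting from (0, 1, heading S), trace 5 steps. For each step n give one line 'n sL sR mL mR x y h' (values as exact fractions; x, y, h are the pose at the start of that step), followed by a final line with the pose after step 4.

n=0: pose=(0,1,S); sL=3/2, sR=15/13; mL=-69/26, mR=9/52; mL+mR=-129/52 → advance -1; mR−mL=147/52 → turn +1·90°
n=1: pose=(0,2,E); sL=60, sR=60/49; mL=-3000/49, mR=1440/49; mL+mR=-1560/49 → advance -1; mR−mL=4440/49 → turn +1·90°
n=2: pose=(-1,2,N); sL=30/17, sR=6; mL=-132/17, mR=-36/17; mL+mR=-168/17 → advance -1; mR−mL=96/17 → turn +1·90°
n=3: pose=(-1,1,W); sL=60/73, sR=60/13; mL=-5160/949, mR=-1800/949; mL+mR=-6960/949 → advance -1; mR−mL=3360/949 → turn +1·90°
n=4: pose=(0,1,S); sL=3/2, sR=15/13; mL=-69/26, mR=9/52; mL+mR=-129/52 → advance -1; mR−mL=147/52 → turn +1·90°

0 3/2 15/13 -69/26 9/52 0 1 S
1 60 60/49 -3000/49 1440/49 0 2 E
2 30/17 6 -132/17 -36/17 -1 2 N
3 60/73 60/13 -5160/949 -1800/949 -1 1 W
4 3/2 15/13 -69/26 9/52 0 1 S
final 0 2 E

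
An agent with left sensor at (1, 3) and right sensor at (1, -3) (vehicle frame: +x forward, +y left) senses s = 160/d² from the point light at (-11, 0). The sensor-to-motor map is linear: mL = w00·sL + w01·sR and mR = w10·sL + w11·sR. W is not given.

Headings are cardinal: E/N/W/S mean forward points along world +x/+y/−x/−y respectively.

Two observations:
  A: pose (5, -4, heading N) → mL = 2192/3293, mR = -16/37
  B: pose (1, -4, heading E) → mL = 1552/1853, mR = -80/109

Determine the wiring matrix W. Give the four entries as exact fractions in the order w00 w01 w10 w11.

1/2 1/2 0 -1

obs A: pose=(5,-4,N) → sL=80/89, sR=16/37, mL=2192/3293, mR=-16/37
obs B: pose=(1,-4,E) → sL=16/17, sR=80/109, mL=1552/1853, mR=-80/109
sensor matrix S = [[80/89, 16/37], [16/17, 80/109]]; det S = 1542144/6101929
solve [mL_A; mL_B] = S·[w00; w01] and [mR_A; mR_B] = S·[w10; w11]:
  w00 = 1/2, w01 = 1/2, w10 = 0, w11 = -1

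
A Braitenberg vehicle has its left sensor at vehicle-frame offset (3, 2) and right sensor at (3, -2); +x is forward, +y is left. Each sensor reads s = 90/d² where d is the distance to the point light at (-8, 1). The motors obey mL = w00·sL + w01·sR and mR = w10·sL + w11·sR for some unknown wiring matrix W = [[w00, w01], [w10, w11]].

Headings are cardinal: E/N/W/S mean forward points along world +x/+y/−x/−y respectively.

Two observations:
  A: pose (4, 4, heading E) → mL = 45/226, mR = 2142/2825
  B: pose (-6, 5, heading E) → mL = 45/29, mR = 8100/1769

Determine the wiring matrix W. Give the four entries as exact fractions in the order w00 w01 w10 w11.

0 1/2 1 1

obs A: pose=(4,4,E) → sL=9/25, sR=45/113, mL=45/226, mR=2142/2825
obs B: pose=(-6,5,E) → sL=90/61, sR=90/29, mL=45/29, mR=8100/1769
sensor matrix S = [[9/25, 45/113], [90/61, 90/29]]; det S = 529416/999485
solve [mL_A; mL_B] = S·[w00; w01] and [mR_A; mR_B] = S·[w10; w11]:
  w00 = 0, w01 = 1/2, w10 = 1, w11 = 1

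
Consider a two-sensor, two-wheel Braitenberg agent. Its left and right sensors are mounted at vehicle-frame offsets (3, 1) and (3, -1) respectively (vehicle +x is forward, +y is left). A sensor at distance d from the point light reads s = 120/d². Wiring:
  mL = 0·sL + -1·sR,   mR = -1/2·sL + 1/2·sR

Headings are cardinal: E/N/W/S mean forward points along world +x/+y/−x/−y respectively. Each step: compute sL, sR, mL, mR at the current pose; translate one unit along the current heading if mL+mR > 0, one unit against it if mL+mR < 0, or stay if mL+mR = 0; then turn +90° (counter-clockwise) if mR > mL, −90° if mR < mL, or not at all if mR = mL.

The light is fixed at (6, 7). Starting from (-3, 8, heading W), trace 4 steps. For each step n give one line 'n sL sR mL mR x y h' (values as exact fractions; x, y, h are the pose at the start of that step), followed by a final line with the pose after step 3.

n=0: pose=(-3,8,W); sL=5/6, sR=30/37; mL=-30/37, mR=-5/444; mL+mR=-365/444 → advance -1; mR−mL=355/444 → turn +1·90°
n=1: pose=(-2,8,S); sL=120/53, sR=24/17; mL=-24/17, mR=-384/901; mL+mR=-1656/901 → advance -1; mR−mL=888/901 → turn +1·90°
n=2: pose=(-2,9,E); sL=60/17, sR=60/13; mL=-60/13, mR=120/221; mL+mR=-900/221 → advance -1; mR−mL=1140/221 → turn +1·90°
n=3: pose=(-3,9,N); sL=24/25, sR=120/89; mL=-120/89, mR=432/2225; mL+mR=-2568/2225 → advance -1; mR−mL=3432/2225 → turn +1·90°

0 5/6 30/37 -30/37 -5/444 -3 8 W
1 120/53 24/17 -24/17 -384/901 -2 8 S
2 60/17 60/13 -60/13 120/221 -2 9 E
3 24/25 120/89 -120/89 432/2225 -3 9 N
final -3 8 W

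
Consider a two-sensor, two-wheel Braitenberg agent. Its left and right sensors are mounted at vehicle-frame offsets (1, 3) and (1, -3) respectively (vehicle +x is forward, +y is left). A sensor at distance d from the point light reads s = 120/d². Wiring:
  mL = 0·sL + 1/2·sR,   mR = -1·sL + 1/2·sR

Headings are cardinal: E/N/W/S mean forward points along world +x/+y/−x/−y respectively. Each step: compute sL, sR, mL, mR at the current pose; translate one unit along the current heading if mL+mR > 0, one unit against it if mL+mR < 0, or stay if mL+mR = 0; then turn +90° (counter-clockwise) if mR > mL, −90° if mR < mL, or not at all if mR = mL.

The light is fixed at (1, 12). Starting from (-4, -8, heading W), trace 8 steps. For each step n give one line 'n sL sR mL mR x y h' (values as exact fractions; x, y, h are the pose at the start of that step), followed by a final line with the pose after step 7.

0 24/113 24/65 12/65 -204/7345 -4 -8 W
1 60/221 12/37 6/37 -894/8177 -5 -8 N
2 120/281 120/509 60/509 -44220/143029 -5 -7 E
3 15/52 6/25 3/25 -219/1300 -6 -7 S
4 24/101 120/289 60/289 -876/29189 -6 -6 W
5 12/41 60/157 30/157 -654/6437 -7 -6 N
6 24/49 120/449 60/449 -7836/22001 -7 -5 E
7 1/3 10/39 5/39 -8/39 -8 -5 S
final -8 -4 W

n=0: pose=(-4,-8,W); sL=24/113, sR=24/65; mL=12/65, mR=-204/7345; mL+mR=1152/7345 → advance +1; mR−mL=-24/113 → turn -1·90°
n=1: pose=(-5,-8,N); sL=60/221, sR=12/37; mL=6/37, mR=-894/8177; mL+mR=432/8177 → advance +1; mR−mL=-60/221 → turn -1·90°
n=2: pose=(-5,-7,E); sL=120/281, sR=120/509; mL=60/509, mR=-44220/143029; mL+mR=-27360/143029 → advance -1; mR−mL=-120/281 → turn -1·90°
n=3: pose=(-6,-7,S); sL=15/52, sR=6/25; mL=3/25, mR=-219/1300; mL+mR=-63/1300 → advance -1; mR−mL=-15/52 → turn -1·90°
n=4: pose=(-6,-6,W); sL=24/101, sR=120/289; mL=60/289, mR=-876/29189; mL+mR=5184/29189 → advance +1; mR−mL=-24/101 → turn -1·90°
n=5: pose=(-7,-6,N); sL=12/41, sR=60/157; mL=30/157, mR=-654/6437; mL+mR=576/6437 → advance +1; mR−mL=-12/41 → turn -1·90°
n=6: pose=(-7,-5,E); sL=24/49, sR=120/449; mL=60/449, mR=-7836/22001; mL+mR=-4896/22001 → advance -1; mR−mL=-24/49 → turn -1·90°
n=7: pose=(-8,-5,S); sL=1/3, sR=10/39; mL=5/39, mR=-8/39; mL+mR=-1/13 → advance -1; mR−mL=-1/3 → turn -1·90°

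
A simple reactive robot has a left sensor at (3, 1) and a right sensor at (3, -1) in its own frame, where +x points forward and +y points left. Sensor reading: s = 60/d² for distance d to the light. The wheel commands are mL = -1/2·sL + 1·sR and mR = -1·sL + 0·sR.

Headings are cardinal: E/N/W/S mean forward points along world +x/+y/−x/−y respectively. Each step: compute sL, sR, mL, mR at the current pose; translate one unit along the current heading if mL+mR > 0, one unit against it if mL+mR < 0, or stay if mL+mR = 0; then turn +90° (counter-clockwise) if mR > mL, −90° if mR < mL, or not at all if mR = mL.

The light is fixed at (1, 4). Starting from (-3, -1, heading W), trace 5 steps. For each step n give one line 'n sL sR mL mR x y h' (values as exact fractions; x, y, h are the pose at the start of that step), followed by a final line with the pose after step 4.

n=0: pose=(-3,-1,W); sL=12/17, sR=12/13; mL=126/221, mR=-12/17; mL+mR=-30/221 → advance -1; mR−mL=-282/221 → turn -1·90°
n=1: pose=(-2,-1,N); sL=3, sR=15/2; mL=6, mR=-3; mL+mR=3 → advance +1; mR−mL=-9 → turn -1·90°
n=2: pose=(-2,0,E); sL=20/3, sR=12/5; mL=-14/15, mR=-20/3; mL+mR=-38/5 → advance -1; mR−mL=-86/15 → turn -1·90°
n=3: pose=(-3,0,S); sL=30/29, sR=30/37; mL=315/1073, mR=-30/29; mL+mR=-795/1073 → advance -1; mR−mL=-1425/1073 → turn -1·90°
n=4: pose=(-3,1,W); sL=12/13, sR=60/53; mL=462/689, mR=-12/13; mL+mR=-174/689 → advance -1; mR−mL=-1098/689 → turn -1·90°

0 12/17 12/13 126/221 -12/17 -3 -1 W
1 3 15/2 6 -3 -2 -1 N
2 20/3 12/5 -14/15 -20/3 -2 0 E
3 30/29 30/37 315/1073 -30/29 -3 0 S
4 12/13 60/53 462/689 -12/13 -3 1 W
final -2 1 N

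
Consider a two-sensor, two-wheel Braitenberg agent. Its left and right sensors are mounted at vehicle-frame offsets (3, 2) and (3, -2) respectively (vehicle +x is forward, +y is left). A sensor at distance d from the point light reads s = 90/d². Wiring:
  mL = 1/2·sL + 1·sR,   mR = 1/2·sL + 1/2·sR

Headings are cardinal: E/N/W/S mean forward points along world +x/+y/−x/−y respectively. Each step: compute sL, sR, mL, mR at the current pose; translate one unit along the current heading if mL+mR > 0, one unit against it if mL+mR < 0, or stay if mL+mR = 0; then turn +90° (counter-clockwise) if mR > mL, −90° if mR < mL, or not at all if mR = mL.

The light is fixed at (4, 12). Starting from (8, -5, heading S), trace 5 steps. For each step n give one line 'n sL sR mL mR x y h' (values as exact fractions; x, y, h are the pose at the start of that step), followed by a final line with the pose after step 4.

0 45/218 45/202 14355/44036 4725/22018 8 -5 S
1 90/401 90/257 47655/103057 29610/103057 8 -6 W
2 45/113 9/25 3159/5650 1071/2825 7 -6 N
3 10/29 90/397 4595/11513 3290/11513 7 -5 E
4 45/218 45/202 14355/44036 4725/22018 8 -5 S
final 8 -6 W

n=0: pose=(8,-5,S); sL=45/218, sR=45/202; mL=14355/44036, mR=4725/22018; mL+mR=23805/44036 → advance +1; mR−mL=-45/404 → turn -1·90°
n=1: pose=(8,-6,W); sL=90/401, sR=90/257; mL=47655/103057, mR=29610/103057; mL+mR=77265/103057 → advance +1; mR−mL=-45/257 → turn -1·90°
n=2: pose=(7,-6,N); sL=45/113, sR=9/25; mL=3159/5650, mR=1071/2825; mL+mR=5301/5650 → advance +1; mR−mL=-9/50 → turn -1·90°
n=3: pose=(7,-5,E); sL=10/29, sR=90/397; mL=4595/11513, mR=3290/11513; mL+mR=7885/11513 → advance +1; mR−mL=-45/397 → turn -1·90°
n=4: pose=(8,-5,S); sL=45/218, sR=45/202; mL=14355/44036, mR=4725/22018; mL+mR=23805/44036 → advance +1; mR−mL=-45/404 → turn -1·90°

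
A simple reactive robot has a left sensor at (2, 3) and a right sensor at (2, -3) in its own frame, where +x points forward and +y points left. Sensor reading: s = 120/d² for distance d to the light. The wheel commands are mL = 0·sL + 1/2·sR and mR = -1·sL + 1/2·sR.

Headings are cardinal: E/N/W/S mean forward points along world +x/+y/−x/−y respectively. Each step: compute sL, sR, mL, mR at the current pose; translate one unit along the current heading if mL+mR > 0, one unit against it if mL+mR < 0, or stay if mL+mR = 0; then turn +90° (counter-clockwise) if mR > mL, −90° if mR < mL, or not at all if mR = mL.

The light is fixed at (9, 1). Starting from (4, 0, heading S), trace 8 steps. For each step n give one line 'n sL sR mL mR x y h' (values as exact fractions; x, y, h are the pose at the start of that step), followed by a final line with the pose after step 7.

0 120/13 120/73 60/73 -7980/949 4 0 S
1 60/29 60/29 30/29 -30/29 4 1 W
2 30/17 15 15/2 195/34 4 1 N
3 24/5 120/13 60/13 -12/65 4 2 E
4 60 12/5 6/5 -294/5 5 2 S
5 120/37 120/61 60/61 -5100/2257 5 3 W
6 30/13 15/2 15/4 75/52 6 3 N
7 120/37 120 60 2100/37 6 4 E
final 7 4 S

n=0: pose=(4,0,S); sL=120/13, sR=120/73; mL=60/73, mR=-7980/949; mL+mR=-7200/949 → advance -1; mR−mL=-120/13 → turn -1·90°
n=1: pose=(4,1,W); sL=60/29, sR=60/29; mL=30/29, mR=-30/29; mL+mR=0 → advance +0; mR−mL=-60/29 → turn -1·90°
n=2: pose=(4,1,N); sL=30/17, sR=15; mL=15/2, mR=195/34; mL+mR=225/17 → advance +1; mR−mL=-30/17 → turn -1·90°
n=3: pose=(4,2,E); sL=24/5, sR=120/13; mL=60/13, mR=-12/65; mL+mR=288/65 → advance +1; mR−mL=-24/5 → turn -1·90°
n=4: pose=(5,2,S); sL=60, sR=12/5; mL=6/5, mR=-294/5; mL+mR=-288/5 → advance -1; mR−mL=-60 → turn -1·90°
n=5: pose=(5,3,W); sL=120/37, sR=120/61; mL=60/61, mR=-5100/2257; mL+mR=-2880/2257 → advance -1; mR−mL=-120/37 → turn -1·90°
n=6: pose=(6,3,N); sL=30/13, sR=15/2; mL=15/4, mR=75/52; mL+mR=135/26 → advance +1; mR−mL=-30/13 → turn -1·90°
n=7: pose=(6,4,E); sL=120/37, sR=120; mL=60, mR=2100/37; mL+mR=4320/37 → advance +1; mR−mL=-120/37 → turn -1·90°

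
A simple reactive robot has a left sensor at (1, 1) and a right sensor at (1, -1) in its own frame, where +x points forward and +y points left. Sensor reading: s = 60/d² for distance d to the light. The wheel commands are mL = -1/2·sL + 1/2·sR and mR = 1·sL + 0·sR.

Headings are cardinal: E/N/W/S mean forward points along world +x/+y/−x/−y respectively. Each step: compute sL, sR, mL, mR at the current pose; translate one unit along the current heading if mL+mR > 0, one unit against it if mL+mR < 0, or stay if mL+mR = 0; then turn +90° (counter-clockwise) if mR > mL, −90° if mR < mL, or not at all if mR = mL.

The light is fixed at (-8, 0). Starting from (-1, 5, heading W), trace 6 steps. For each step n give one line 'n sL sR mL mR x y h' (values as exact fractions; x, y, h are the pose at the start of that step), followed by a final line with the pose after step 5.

0 15/13 5/6 -25/156 15/13 -1 5 W
1 12/13 60/41 144/533 12/13 -2 5 S
2 30/37 30/29 120/1073 30/37 -2 4 E
3 60/61 60/89 -840/5429 60/61 -1 4 N
4 15/13 5/6 -25/156 15/13 -1 5 W
5 12/13 60/41 144/533 12/13 -2 5 S
final -2 4 E

n=0: pose=(-1,5,W); sL=15/13, sR=5/6; mL=-25/156, mR=15/13; mL+mR=155/156 → advance +1; mR−mL=205/156 → turn +1·90°
n=1: pose=(-2,5,S); sL=12/13, sR=60/41; mL=144/533, mR=12/13; mL+mR=636/533 → advance +1; mR−mL=348/533 → turn +1·90°
n=2: pose=(-2,4,E); sL=30/37, sR=30/29; mL=120/1073, mR=30/37; mL+mR=990/1073 → advance +1; mR−mL=750/1073 → turn +1·90°
n=3: pose=(-1,4,N); sL=60/61, sR=60/89; mL=-840/5429, mR=60/61; mL+mR=4500/5429 → advance +1; mR−mL=6180/5429 → turn +1·90°
n=4: pose=(-1,5,W); sL=15/13, sR=5/6; mL=-25/156, mR=15/13; mL+mR=155/156 → advance +1; mR−mL=205/156 → turn +1·90°
n=5: pose=(-2,5,S); sL=12/13, sR=60/41; mL=144/533, mR=12/13; mL+mR=636/533 → advance +1; mR−mL=348/533 → turn +1·90°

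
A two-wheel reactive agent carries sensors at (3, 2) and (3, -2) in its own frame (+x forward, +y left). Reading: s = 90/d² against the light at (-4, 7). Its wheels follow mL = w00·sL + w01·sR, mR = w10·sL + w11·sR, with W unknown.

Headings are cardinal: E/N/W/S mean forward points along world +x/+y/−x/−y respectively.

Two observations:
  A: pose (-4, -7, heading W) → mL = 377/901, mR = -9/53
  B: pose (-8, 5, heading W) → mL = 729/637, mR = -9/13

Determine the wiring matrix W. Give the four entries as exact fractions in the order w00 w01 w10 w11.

-1/2 1 -1/2 0

obs A: pose=(-4,-7,W) → sL=18/53, sR=10/17, mL=377/901, mR=-9/53
obs B: pose=(-8,5,W) → sL=18/13, sR=90/49, mL=729/637, mR=-9/13
sensor matrix S = [[18/53, 10/17], [18/13, 90/49]]; det S = -109440/573937
solve [mL_A; mL_B] = S·[w00; w01] and [mR_A; mR_B] = S·[w10; w11]:
  w00 = -1/2, w01 = 1, w10 = -1/2, w11 = 0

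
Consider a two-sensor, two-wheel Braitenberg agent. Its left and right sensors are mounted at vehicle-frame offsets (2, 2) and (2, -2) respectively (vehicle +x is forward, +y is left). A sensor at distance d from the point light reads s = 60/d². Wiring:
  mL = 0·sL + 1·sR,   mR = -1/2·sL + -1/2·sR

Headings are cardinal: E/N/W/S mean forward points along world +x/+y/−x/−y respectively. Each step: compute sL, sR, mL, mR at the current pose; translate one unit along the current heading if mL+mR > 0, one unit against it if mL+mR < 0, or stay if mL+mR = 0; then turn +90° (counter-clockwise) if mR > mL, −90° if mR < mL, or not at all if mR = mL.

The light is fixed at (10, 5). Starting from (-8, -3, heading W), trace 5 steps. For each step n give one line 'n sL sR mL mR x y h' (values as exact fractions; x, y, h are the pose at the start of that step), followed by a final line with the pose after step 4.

n=0: pose=(-8,-3,W); sL=3/25, sR=15/109; mL=15/109, mR=-351/2725; mL+mR=24/2725 → advance +1; mR−mL=-726/2725 → turn -1·90°
n=1: pose=(-9,-3,N); sL=20/159, sR=12/65; mL=12/65, mR=-1604/10335; mL+mR=304/10335 → advance +1; mR−mL=-3512/10335 → turn -1·90°
n=2: pose=(-9,-2,E); sL=30/157, sR=6/37; mL=6/37, mR=-1026/5809; mL+mR=-84/5809 → advance -1; mR−mL=-1968/5809 → turn -1·90°
n=3: pose=(-10,-2,S); sL=4/27, sR=12/113; mL=12/113, mR=-388/3051; mL+mR=-64/3051 → advance -1; mR−mL=-712/3051 → turn -1·90°
n=4: pose=(-10,-1,W); sL=15/137, sR=3/25; mL=3/25, mR=-393/3425; mL+mR=18/3425 → advance +1; mR−mL=-804/3425 → turn -1·90°

0 3/25 15/109 15/109 -351/2725 -8 -3 W
1 20/159 12/65 12/65 -1604/10335 -9 -3 N
2 30/157 6/37 6/37 -1026/5809 -9 -2 E
3 4/27 12/113 12/113 -388/3051 -10 -2 S
4 15/137 3/25 3/25 -393/3425 -10 -1 W
final -11 -1 N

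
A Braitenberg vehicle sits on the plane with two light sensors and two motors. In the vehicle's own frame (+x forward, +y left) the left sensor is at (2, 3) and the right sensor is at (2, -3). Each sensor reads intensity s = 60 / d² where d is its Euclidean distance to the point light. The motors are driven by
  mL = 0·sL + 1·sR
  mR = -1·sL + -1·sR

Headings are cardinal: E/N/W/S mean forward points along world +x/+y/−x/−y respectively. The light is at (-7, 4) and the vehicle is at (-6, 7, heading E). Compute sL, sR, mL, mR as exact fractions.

left sensor world pos  = (-4, 10); dL² = 45
right sensor world pos = (-4, 4); dR² = 9
sL = 60/45 = 4/3
sR = 60/9 = 20/3
mL = 0·sL + 1·sR = 20/3
mR = -1·sL + -1·sR = -8

4/3 20/3 20/3 -8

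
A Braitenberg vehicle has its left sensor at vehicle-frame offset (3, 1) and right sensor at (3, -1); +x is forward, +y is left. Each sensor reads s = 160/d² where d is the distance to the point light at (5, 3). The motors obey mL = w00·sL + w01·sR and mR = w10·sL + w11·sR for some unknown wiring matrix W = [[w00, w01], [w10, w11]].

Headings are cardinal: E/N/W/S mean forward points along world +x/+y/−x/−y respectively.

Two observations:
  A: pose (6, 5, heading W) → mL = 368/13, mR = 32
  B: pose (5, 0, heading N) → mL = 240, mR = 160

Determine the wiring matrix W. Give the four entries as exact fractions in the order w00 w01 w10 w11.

obs A: pose=(6,5,W) → sL=32, sR=160/13, mL=368/13, mR=32
obs B: pose=(5,0,N) → sL=160, sR=160, mL=240, mR=160
sensor matrix S = [[32, 160/13], [160, 160]]; det S = 40960/13
solve [mL_A; mL_B] = S·[w00; w01] and [mR_A; mR_B] = S·[w10; w11]:
  w00 = 1/2, w01 = 1, w10 = 1, w11 = 0

1/2 1 1 0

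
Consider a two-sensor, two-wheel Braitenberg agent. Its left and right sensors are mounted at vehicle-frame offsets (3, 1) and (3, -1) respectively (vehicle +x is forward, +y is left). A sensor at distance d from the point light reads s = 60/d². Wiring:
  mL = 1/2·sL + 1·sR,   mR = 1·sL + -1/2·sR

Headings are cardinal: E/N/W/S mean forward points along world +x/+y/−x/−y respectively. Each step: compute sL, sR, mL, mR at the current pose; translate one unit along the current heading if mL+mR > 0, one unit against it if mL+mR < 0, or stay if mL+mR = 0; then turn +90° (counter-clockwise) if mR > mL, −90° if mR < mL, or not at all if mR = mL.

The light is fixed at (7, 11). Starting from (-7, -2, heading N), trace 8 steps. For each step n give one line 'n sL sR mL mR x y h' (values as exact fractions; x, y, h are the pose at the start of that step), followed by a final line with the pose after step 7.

0 12/65 60/269 5514/17485 1278/17485 -7 -2 N
1 30/121 6/29 1161/3509 507/3509 -7 -1 E
2 20/123 60/421 11590/51783 4730/51783 -6 -1 S
3 15/113 3/20 489/2260 261/4520 -6 -2 W
4 12/65 60/269 5514/17485 1278/17485 -7 -2 N
5 30/121 6/29 1161/3509 507/3509 -7 -1 E
6 20/123 60/421 11590/51783 4730/51783 -6 -1 S
7 15/113 3/20 489/2260 261/4520 -6 -2 W
final -7 -2 N

n=0: pose=(-7,-2,N); sL=12/65, sR=60/269; mL=5514/17485, mR=1278/17485; mL+mR=6792/17485 → advance +1; mR−mL=-4236/17485 → turn -1·90°
n=1: pose=(-7,-1,E); sL=30/121, sR=6/29; mL=1161/3509, mR=507/3509; mL+mR=1668/3509 → advance +1; mR−mL=-654/3509 → turn -1·90°
n=2: pose=(-6,-1,S); sL=20/123, sR=60/421; mL=11590/51783, mR=4730/51783; mL+mR=5440/17261 → advance +1; mR−mL=-6860/51783 → turn -1·90°
n=3: pose=(-6,-2,W); sL=15/113, sR=3/20; mL=489/2260, mR=261/4520; mL+mR=1239/4520 → advance +1; mR−mL=-717/4520 → turn -1·90°
n=4: pose=(-7,-2,N); sL=12/65, sR=60/269; mL=5514/17485, mR=1278/17485; mL+mR=6792/17485 → advance +1; mR−mL=-4236/17485 → turn -1·90°
n=5: pose=(-7,-1,E); sL=30/121, sR=6/29; mL=1161/3509, mR=507/3509; mL+mR=1668/3509 → advance +1; mR−mL=-654/3509 → turn -1·90°
n=6: pose=(-6,-1,S); sL=20/123, sR=60/421; mL=11590/51783, mR=4730/51783; mL+mR=5440/17261 → advance +1; mR−mL=-6860/51783 → turn -1·90°
n=7: pose=(-6,-2,W); sL=15/113, sR=3/20; mL=489/2260, mR=261/4520; mL+mR=1239/4520 → advance +1; mR−mL=-717/4520 → turn -1·90°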